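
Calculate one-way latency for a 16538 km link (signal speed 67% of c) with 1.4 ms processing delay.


Speed = 0.67 * 3e5 km/s = 201000 km/s
Propagation delay = 16538 / 201000 = 0.0823 s = 82.2786 ms
Processing delay = 1.4 ms
Total one-way latency = 83.6786 ms


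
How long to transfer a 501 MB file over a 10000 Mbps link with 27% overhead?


Effective throughput = 10000 * (1 - 27/100) = 7300 Mbps
File size in Mb = 501 * 8 = 4008 Mb
Time = 4008 / 7300
Time = 0.549 seconds


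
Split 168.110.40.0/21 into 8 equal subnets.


New prefix = 21 + 3 = 24
Each subnet has 256 addresses
  168.110.40.0/24
  168.110.41.0/24
  168.110.42.0/24
  168.110.43.0/24
  168.110.44.0/24
  168.110.45.0/24
  168.110.46.0/24
  168.110.47.0/24
Subnets: 168.110.40.0/24, 168.110.41.0/24, 168.110.42.0/24, 168.110.43.0/24, 168.110.44.0/24, 168.110.45.0/24, 168.110.46.0/24, 168.110.47.0/24


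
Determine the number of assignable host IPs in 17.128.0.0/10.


Host bits = 32 - 10 = 22
Total addresses = 2^22 = 4194304
Usable = total - 2 (network and broadcast)
Usable hosts: 4194302


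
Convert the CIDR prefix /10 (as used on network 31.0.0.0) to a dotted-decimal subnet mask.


/10 means 10 network bits, 22 host bits
Binary: 11111111110000000000000000000000
Mask: 255.192.0.0


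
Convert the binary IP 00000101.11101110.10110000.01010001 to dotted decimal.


00000101 = 5
11101110 = 238
10110000 = 176
01010001 = 81
IP: 5.238.176.81


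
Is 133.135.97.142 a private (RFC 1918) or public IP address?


RFC 1918 private ranges:
  10.0.0.0/8 (10.0.0.0 - 10.255.255.255)
  172.16.0.0/12 (172.16.0.0 - 172.31.255.255)
  192.168.0.0/16 (192.168.0.0 - 192.168.255.255)
Public (not in any RFC 1918 range)


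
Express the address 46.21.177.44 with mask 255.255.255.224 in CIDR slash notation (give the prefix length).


Binary: 11111111.11111111.11111111.11100000
Count leading 1s
Prefix: /27


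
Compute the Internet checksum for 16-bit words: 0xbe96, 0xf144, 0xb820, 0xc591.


Sum all words (with carry folding):
+ 0xbe96 = 0xbe96
+ 0xf144 = 0xafdb
+ 0xb820 = 0x67fc
+ 0xc591 = 0x2d8e
One's complement: ~0x2d8e
Checksum = 0xd271


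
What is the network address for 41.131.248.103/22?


IP:   00101001.10000011.11111000.01100111
Mask: 11111111.11111111.11111100.00000000
AND operation:
Net:  00101001.10000011.11111000.00000000
Network: 41.131.248.0/22


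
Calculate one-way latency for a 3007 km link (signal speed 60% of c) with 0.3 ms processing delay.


Speed = 0.6 * 3e5 km/s = 180000 km/s
Propagation delay = 3007 / 180000 = 0.0167 s = 16.7056 ms
Processing delay = 0.3 ms
Total one-way latency = 17.0056 ms


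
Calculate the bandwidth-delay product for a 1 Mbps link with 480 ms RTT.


BDP = bandwidth * RTT
= 1 Mbps * 480 ms
= 1 * 1e6 * 480 / 1000 bits
= 480000 bits
= 60000 bytes
= 58.5938 KB
BDP = 480000 bits (60000 bytes)


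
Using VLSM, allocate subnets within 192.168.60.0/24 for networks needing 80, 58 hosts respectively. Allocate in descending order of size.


80 hosts -> /25 (126 usable): 192.168.60.0/25
58 hosts -> /26 (62 usable): 192.168.60.128/26
Allocation: 192.168.60.0/25 (80 hosts, 126 usable); 192.168.60.128/26 (58 hosts, 62 usable)


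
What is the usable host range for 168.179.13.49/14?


Network: 168.176.0.0
Broadcast: 168.179.255.255
First usable = network + 1
Last usable = broadcast - 1
Range: 168.176.0.1 to 168.179.255.254


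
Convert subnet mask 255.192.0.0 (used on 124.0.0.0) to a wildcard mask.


Subnet mask: 255.192.0.0
Wildcard = 255.255.255.255 - subnet mask
255 - 255 = 0
255 - 192 = 63
255 - 0 = 255
255 - 0 = 255
Wildcard: 0.63.255.255


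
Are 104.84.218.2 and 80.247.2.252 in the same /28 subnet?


Mask: 255.255.255.240
104.84.218.2 AND mask = 104.84.218.0
80.247.2.252 AND mask = 80.247.2.240
No, different subnets (104.84.218.0 vs 80.247.2.240)


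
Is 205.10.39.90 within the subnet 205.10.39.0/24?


Subnet network: 205.10.39.0
Test IP AND mask: 205.10.39.0
Yes, 205.10.39.90 is in 205.10.39.0/24


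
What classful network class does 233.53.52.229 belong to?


First octet: 233
Binary: 11101001
1110xxxx -> Class D (224-239)
Class D (multicast), default mask N/A


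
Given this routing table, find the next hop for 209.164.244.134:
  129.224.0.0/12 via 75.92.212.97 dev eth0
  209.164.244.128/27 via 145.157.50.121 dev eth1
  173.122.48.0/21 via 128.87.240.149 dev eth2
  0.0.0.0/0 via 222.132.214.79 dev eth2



Longest prefix match for 209.164.244.134:
  /12 129.224.0.0: no
  /27 209.164.244.128: MATCH
  /21 173.122.48.0: no
  /0 0.0.0.0: MATCH
Selected: next-hop 145.157.50.121 via eth1 (matched /27)


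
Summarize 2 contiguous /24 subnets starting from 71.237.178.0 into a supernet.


Original prefix: /24
Number of subnets: 2 = 2^1
New prefix = 24 - 1 = 23
Supernet: 71.237.178.0/23


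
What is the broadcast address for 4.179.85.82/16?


Network: 4.179.0.0/16
Host bits = 16
Set all host bits to 1:
Broadcast: 4.179.255.255


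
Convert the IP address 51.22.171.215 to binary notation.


51 = 00110011
22 = 00010110
171 = 10101011
215 = 11010111
Binary: 00110011.00010110.10101011.11010111


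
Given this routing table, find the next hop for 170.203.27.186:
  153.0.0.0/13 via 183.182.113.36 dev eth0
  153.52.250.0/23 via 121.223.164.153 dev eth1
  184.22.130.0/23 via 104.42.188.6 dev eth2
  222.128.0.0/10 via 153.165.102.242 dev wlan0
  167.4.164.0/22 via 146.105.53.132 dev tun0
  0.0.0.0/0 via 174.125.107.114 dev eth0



Longest prefix match for 170.203.27.186:
  /13 153.0.0.0: no
  /23 153.52.250.0: no
  /23 184.22.130.0: no
  /10 222.128.0.0: no
  /22 167.4.164.0: no
  /0 0.0.0.0: MATCH
Selected: next-hop 174.125.107.114 via eth0 (matched /0)


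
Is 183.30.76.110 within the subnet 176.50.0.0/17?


Subnet network: 176.50.0.0
Test IP AND mask: 183.30.0.0
No, 183.30.76.110 is not in 176.50.0.0/17


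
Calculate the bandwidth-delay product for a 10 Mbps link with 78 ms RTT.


BDP = bandwidth * RTT
= 10 Mbps * 78 ms
= 10 * 1e6 * 78 / 1000 bits
= 780000 bits
= 97500 bytes
= 95.2148 KB
BDP = 780000 bits (97500 bytes)


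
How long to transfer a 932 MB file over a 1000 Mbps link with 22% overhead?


Effective throughput = 1000 * (1 - 22/100) = 780 Mbps
File size in Mb = 932 * 8 = 7456 Mb
Time = 7456 / 780
Time = 9.559 seconds


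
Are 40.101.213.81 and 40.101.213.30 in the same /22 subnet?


Mask: 255.255.252.0
40.101.213.81 AND mask = 40.101.212.0
40.101.213.30 AND mask = 40.101.212.0
Yes, same subnet (40.101.212.0)


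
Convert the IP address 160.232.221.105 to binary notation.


160 = 10100000
232 = 11101000
221 = 11011101
105 = 01101001
Binary: 10100000.11101000.11011101.01101001


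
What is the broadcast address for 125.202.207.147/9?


Network: 125.128.0.0/9
Host bits = 23
Set all host bits to 1:
Broadcast: 125.255.255.255


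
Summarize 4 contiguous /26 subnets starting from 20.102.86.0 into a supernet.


Original prefix: /26
Number of subnets: 4 = 2^2
New prefix = 26 - 2 = 24
Supernet: 20.102.86.0/24


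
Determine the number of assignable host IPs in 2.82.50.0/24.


Host bits = 32 - 24 = 8
Total addresses = 2^8 = 256
Usable = total - 2 (network and broadcast)
Usable hosts: 254


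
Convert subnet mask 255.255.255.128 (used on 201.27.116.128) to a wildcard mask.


Subnet mask: 255.255.255.128
Wildcard = 255.255.255.255 - subnet mask
255 - 255 = 0
255 - 255 = 0
255 - 255 = 0
255 - 128 = 127
Wildcard: 0.0.0.127


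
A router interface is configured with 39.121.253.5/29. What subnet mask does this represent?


/29 means 29 network bits, 3 host bits
Binary: 11111111111111111111111111111000
Mask: 255.255.255.248


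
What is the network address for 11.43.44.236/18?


IP:   00001011.00101011.00101100.11101100
Mask: 11111111.11111111.11000000.00000000
AND operation:
Net:  00001011.00101011.00000000.00000000
Network: 11.43.0.0/18


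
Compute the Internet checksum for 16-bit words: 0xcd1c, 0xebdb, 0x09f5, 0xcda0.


Sum all words (with carry folding):
+ 0xcd1c = 0xcd1c
+ 0xebdb = 0xb8f8
+ 0x09f5 = 0xc2ed
+ 0xcda0 = 0x908e
One's complement: ~0x908e
Checksum = 0x6f71


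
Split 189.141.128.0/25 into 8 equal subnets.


New prefix = 25 + 3 = 28
Each subnet has 16 addresses
  189.141.128.0/28
  189.141.128.16/28
  189.141.128.32/28
  189.141.128.48/28
  189.141.128.64/28
  189.141.128.80/28
  189.141.128.96/28
  189.141.128.112/28
Subnets: 189.141.128.0/28, 189.141.128.16/28, 189.141.128.32/28, 189.141.128.48/28, 189.141.128.64/28, 189.141.128.80/28, 189.141.128.96/28, 189.141.128.112/28


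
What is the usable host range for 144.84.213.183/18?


Network: 144.84.192.0
Broadcast: 144.84.255.255
First usable = network + 1
Last usable = broadcast - 1
Range: 144.84.192.1 to 144.84.255.254


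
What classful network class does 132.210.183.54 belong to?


First octet: 132
Binary: 10000100
10xxxxxx -> Class B (128-191)
Class B, default mask 255.255.0.0 (/16)


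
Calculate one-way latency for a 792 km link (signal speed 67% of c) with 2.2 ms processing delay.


Speed = 0.67 * 3e5 km/s = 201000 km/s
Propagation delay = 792 / 201000 = 0.0039 s = 3.9403 ms
Processing delay = 2.2 ms
Total one-way latency = 6.1403 ms


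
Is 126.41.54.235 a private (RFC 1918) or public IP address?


RFC 1918 private ranges:
  10.0.0.0/8 (10.0.0.0 - 10.255.255.255)
  172.16.0.0/12 (172.16.0.0 - 172.31.255.255)
  192.168.0.0/16 (192.168.0.0 - 192.168.255.255)
Public (not in any RFC 1918 range)


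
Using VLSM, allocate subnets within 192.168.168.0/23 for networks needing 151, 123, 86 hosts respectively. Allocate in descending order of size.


151 hosts -> /24 (254 usable): 192.168.168.0/24
123 hosts -> /25 (126 usable): 192.168.169.0/25
86 hosts -> /25 (126 usable): 192.168.169.128/25
Allocation: 192.168.168.0/24 (151 hosts, 254 usable); 192.168.169.0/25 (123 hosts, 126 usable); 192.168.169.128/25 (86 hosts, 126 usable)


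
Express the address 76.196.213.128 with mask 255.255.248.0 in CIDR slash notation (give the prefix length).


Binary: 11111111.11111111.11111000.00000000
Count leading 1s
Prefix: /21


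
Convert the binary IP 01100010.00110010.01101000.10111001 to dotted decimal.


01100010 = 98
00110010 = 50
01101000 = 104
10111001 = 185
IP: 98.50.104.185


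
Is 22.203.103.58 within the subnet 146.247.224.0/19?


Subnet network: 146.247.224.0
Test IP AND mask: 22.203.96.0
No, 22.203.103.58 is not in 146.247.224.0/19


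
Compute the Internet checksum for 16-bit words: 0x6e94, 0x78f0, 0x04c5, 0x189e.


Sum all words (with carry folding):
+ 0x6e94 = 0x6e94
+ 0x78f0 = 0xe784
+ 0x04c5 = 0xec49
+ 0x189e = 0x04e8
One's complement: ~0x04e8
Checksum = 0xfb17


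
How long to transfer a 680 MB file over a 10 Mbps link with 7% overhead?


Effective throughput = 10 * (1 - 7/100) = 9.3 Mbps
File size in Mb = 680 * 8 = 5440 Mb
Time = 5440 / 9.3
Time = 584.9462 seconds


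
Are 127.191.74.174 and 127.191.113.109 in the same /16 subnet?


Mask: 255.255.0.0
127.191.74.174 AND mask = 127.191.0.0
127.191.113.109 AND mask = 127.191.0.0
Yes, same subnet (127.191.0.0)


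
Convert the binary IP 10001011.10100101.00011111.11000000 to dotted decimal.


10001011 = 139
10100101 = 165
00011111 = 31
11000000 = 192
IP: 139.165.31.192


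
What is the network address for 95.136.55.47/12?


IP:   01011111.10001000.00110111.00101111
Mask: 11111111.11110000.00000000.00000000
AND operation:
Net:  01011111.10000000.00000000.00000000
Network: 95.128.0.0/12


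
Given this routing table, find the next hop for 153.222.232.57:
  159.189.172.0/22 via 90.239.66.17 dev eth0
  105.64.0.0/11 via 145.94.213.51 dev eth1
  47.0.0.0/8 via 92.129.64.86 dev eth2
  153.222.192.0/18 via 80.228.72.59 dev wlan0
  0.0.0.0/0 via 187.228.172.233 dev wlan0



Longest prefix match for 153.222.232.57:
  /22 159.189.172.0: no
  /11 105.64.0.0: no
  /8 47.0.0.0: no
  /18 153.222.192.0: MATCH
  /0 0.0.0.0: MATCH
Selected: next-hop 80.228.72.59 via wlan0 (matched /18)


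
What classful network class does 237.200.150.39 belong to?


First octet: 237
Binary: 11101101
1110xxxx -> Class D (224-239)
Class D (multicast), default mask N/A


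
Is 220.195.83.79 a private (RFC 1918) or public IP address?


RFC 1918 private ranges:
  10.0.0.0/8 (10.0.0.0 - 10.255.255.255)
  172.16.0.0/12 (172.16.0.0 - 172.31.255.255)
  192.168.0.0/16 (192.168.0.0 - 192.168.255.255)
Public (not in any RFC 1918 range)


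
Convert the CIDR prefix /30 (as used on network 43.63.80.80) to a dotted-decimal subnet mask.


/30 means 30 network bits, 2 host bits
Binary: 11111111111111111111111111111100
Mask: 255.255.255.252


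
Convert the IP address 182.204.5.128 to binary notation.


182 = 10110110
204 = 11001100
5 = 00000101
128 = 10000000
Binary: 10110110.11001100.00000101.10000000


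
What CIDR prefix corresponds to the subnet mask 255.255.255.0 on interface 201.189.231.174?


Binary: 11111111.11111111.11111111.00000000
Count leading 1s
Prefix: /24


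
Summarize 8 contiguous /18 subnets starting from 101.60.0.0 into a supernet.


Original prefix: /18
Number of subnets: 8 = 2^3
New prefix = 18 - 3 = 15
Supernet: 101.60.0.0/15


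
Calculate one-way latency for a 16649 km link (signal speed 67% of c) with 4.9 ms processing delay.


Speed = 0.67 * 3e5 km/s = 201000 km/s
Propagation delay = 16649 / 201000 = 0.0828 s = 82.8308 ms
Processing delay = 4.9 ms
Total one-way latency = 87.7308 ms


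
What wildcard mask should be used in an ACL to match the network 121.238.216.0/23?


Subnet mask: 255.255.254.0
Wildcard = 255.255.255.255 - subnet mask
255 - 255 = 0
255 - 255 = 0
255 - 254 = 1
255 - 0 = 255
Wildcard: 0.0.1.255


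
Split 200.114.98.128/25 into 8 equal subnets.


New prefix = 25 + 3 = 28
Each subnet has 16 addresses
  200.114.98.128/28
  200.114.98.144/28
  200.114.98.160/28
  200.114.98.176/28
  200.114.98.192/28
  200.114.98.208/28
  200.114.98.224/28
  200.114.98.240/28
Subnets: 200.114.98.128/28, 200.114.98.144/28, 200.114.98.160/28, 200.114.98.176/28, 200.114.98.192/28, 200.114.98.208/28, 200.114.98.224/28, 200.114.98.240/28


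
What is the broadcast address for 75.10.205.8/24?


Network: 75.10.205.0/24
Host bits = 8
Set all host bits to 1:
Broadcast: 75.10.205.255


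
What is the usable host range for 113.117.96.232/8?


Network: 113.0.0.0
Broadcast: 113.255.255.255
First usable = network + 1
Last usable = broadcast - 1
Range: 113.0.0.1 to 113.255.255.254


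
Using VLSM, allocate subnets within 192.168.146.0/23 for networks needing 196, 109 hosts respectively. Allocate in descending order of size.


196 hosts -> /24 (254 usable): 192.168.146.0/24
109 hosts -> /25 (126 usable): 192.168.147.0/25
Allocation: 192.168.146.0/24 (196 hosts, 254 usable); 192.168.147.0/25 (109 hosts, 126 usable)


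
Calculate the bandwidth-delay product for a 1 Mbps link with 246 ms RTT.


BDP = bandwidth * RTT
= 1 Mbps * 246 ms
= 1 * 1e6 * 246 / 1000 bits
= 246000 bits
= 30750 bytes
= 30.0293 KB
BDP = 246000 bits (30750 bytes)


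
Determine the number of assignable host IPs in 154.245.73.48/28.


Host bits = 32 - 28 = 4
Total addresses = 2^4 = 16
Usable = total - 2 (network and broadcast)
Usable hosts: 14


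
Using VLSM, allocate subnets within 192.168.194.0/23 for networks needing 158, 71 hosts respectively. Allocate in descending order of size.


158 hosts -> /24 (254 usable): 192.168.194.0/24
71 hosts -> /25 (126 usable): 192.168.195.0/25
Allocation: 192.168.194.0/24 (158 hosts, 254 usable); 192.168.195.0/25 (71 hosts, 126 usable)


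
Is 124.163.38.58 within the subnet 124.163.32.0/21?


Subnet network: 124.163.32.0
Test IP AND mask: 124.163.32.0
Yes, 124.163.38.58 is in 124.163.32.0/21


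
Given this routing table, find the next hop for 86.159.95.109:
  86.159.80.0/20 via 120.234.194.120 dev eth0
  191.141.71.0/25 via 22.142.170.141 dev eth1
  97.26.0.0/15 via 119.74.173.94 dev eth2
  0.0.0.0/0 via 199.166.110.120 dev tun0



Longest prefix match for 86.159.95.109:
  /20 86.159.80.0: MATCH
  /25 191.141.71.0: no
  /15 97.26.0.0: no
  /0 0.0.0.0: MATCH
Selected: next-hop 120.234.194.120 via eth0 (matched /20)


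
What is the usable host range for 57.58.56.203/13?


Network: 57.56.0.0
Broadcast: 57.63.255.255
First usable = network + 1
Last usable = broadcast - 1
Range: 57.56.0.1 to 57.63.255.254


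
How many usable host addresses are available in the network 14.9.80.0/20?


Host bits = 32 - 20 = 12
Total addresses = 2^12 = 4096
Usable = total - 2 (network and broadcast)
Usable hosts: 4094


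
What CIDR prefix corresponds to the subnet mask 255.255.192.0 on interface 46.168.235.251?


Binary: 11111111.11111111.11000000.00000000
Count leading 1s
Prefix: /18


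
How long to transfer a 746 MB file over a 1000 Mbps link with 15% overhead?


Effective throughput = 1000 * (1 - 15/100) = 850 Mbps
File size in Mb = 746 * 8 = 5968 Mb
Time = 5968 / 850
Time = 7.0212 seconds


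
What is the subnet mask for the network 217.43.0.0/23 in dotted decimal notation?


/23 means 23 network bits, 9 host bits
Binary: 11111111111111111111111000000000
Mask: 255.255.254.0


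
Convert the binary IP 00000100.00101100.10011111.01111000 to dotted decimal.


00000100 = 4
00101100 = 44
10011111 = 159
01111000 = 120
IP: 4.44.159.120


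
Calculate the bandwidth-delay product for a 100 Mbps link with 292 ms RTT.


BDP = bandwidth * RTT
= 100 Mbps * 292 ms
= 100 * 1e6 * 292 / 1000 bits
= 29200000 bits
= 3650000 bytes
= 3564.4531 KB
BDP = 29200000 bits (3650000 bytes)


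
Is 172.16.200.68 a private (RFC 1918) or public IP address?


RFC 1918 private ranges:
  10.0.0.0/8 (10.0.0.0 - 10.255.255.255)
  172.16.0.0/12 (172.16.0.0 - 172.31.255.255)
  192.168.0.0/16 (192.168.0.0 - 192.168.255.255)
Private (in 172.16.0.0/12)


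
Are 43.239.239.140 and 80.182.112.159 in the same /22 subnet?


Mask: 255.255.252.0
43.239.239.140 AND mask = 43.239.236.0
80.182.112.159 AND mask = 80.182.112.0
No, different subnets (43.239.236.0 vs 80.182.112.0)


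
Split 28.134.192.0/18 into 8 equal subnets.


New prefix = 18 + 3 = 21
Each subnet has 2048 addresses
  28.134.192.0/21
  28.134.200.0/21
  28.134.208.0/21
  28.134.216.0/21
  28.134.224.0/21
  28.134.232.0/21
  28.134.240.0/21
  28.134.248.0/21
Subnets: 28.134.192.0/21, 28.134.200.0/21, 28.134.208.0/21, 28.134.216.0/21, 28.134.224.0/21, 28.134.232.0/21, 28.134.240.0/21, 28.134.248.0/21


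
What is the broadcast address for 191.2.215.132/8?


Network: 191.0.0.0/8
Host bits = 24
Set all host bits to 1:
Broadcast: 191.255.255.255


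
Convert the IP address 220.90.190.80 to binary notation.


220 = 11011100
90 = 01011010
190 = 10111110
80 = 01010000
Binary: 11011100.01011010.10111110.01010000


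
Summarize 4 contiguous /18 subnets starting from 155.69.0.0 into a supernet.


Original prefix: /18
Number of subnets: 4 = 2^2
New prefix = 18 - 2 = 16
Supernet: 155.69.0.0/16


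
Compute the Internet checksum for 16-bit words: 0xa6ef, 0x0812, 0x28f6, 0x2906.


Sum all words (with carry folding):
+ 0xa6ef = 0xa6ef
+ 0x0812 = 0xaf01
+ 0x28f6 = 0xd7f7
+ 0x2906 = 0x00fe
One's complement: ~0x00fe
Checksum = 0xff01


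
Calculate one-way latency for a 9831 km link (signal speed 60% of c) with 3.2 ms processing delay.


Speed = 0.6 * 3e5 km/s = 180000 km/s
Propagation delay = 9831 / 180000 = 0.0546 s = 54.6167 ms
Processing delay = 3.2 ms
Total one-way latency = 57.8167 ms


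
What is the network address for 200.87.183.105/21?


IP:   11001000.01010111.10110111.01101001
Mask: 11111111.11111111.11111000.00000000
AND operation:
Net:  11001000.01010111.10110000.00000000
Network: 200.87.176.0/21


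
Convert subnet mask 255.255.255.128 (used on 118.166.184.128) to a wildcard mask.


Subnet mask: 255.255.255.128
Wildcard = 255.255.255.255 - subnet mask
255 - 255 = 0
255 - 255 = 0
255 - 255 = 0
255 - 128 = 127
Wildcard: 0.0.0.127


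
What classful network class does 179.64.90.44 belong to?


First octet: 179
Binary: 10110011
10xxxxxx -> Class B (128-191)
Class B, default mask 255.255.0.0 (/16)


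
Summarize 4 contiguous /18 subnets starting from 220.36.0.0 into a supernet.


Original prefix: /18
Number of subnets: 4 = 2^2
New prefix = 18 - 2 = 16
Supernet: 220.36.0.0/16


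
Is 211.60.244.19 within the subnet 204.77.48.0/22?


Subnet network: 204.77.48.0
Test IP AND mask: 211.60.244.0
No, 211.60.244.19 is not in 204.77.48.0/22


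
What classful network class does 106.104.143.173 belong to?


First octet: 106
Binary: 01101010
0xxxxxxx -> Class A (1-126)
Class A, default mask 255.0.0.0 (/8)


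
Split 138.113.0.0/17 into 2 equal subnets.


New prefix = 17 + 1 = 18
Each subnet has 16384 addresses
  138.113.0.0/18
  138.113.64.0/18
Subnets: 138.113.0.0/18, 138.113.64.0/18


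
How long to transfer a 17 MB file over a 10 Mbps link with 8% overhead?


Effective throughput = 10 * (1 - 8/100) = 9.2 Mbps
File size in Mb = 17 * 8 = 136 Mb
Time = 136 / 9.2
Time = 14.7826 seconds


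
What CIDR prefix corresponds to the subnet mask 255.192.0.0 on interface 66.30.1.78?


Binary: 11111111.11000000.00000000.00000000
Count leading 1s
Prefix: /10


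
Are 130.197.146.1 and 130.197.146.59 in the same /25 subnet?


Mask: 255.255.255.128
130.197.146.1 AND mask = 130.197.146.0
130.197.146.59 AND mask = 130.197.146.0
Yes, same subnet (130.197.146.0)


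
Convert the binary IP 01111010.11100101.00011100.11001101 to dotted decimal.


01111010 = 122
11100101 = 229
00011100 = 28
11001101 = 205
IP: 122.229.28.205


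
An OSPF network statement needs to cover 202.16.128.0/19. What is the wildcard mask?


Subnet mask: 255.255.224.0
Wildcard = 255.255.255.255 - subnet mask
255 - 255 = 0
255 - 255 = 0
255 - 224 = 31
255 - 0 = 255
Wildcard: 0.0.31.255


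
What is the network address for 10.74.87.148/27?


IP:   00001010.01001010.01010111.10010100
Mask: 11111111.11111111.11111111.11100000
AND operation:
Net:  00001010.01001010.01010111.10000000
Network: 10.74.87.128/27


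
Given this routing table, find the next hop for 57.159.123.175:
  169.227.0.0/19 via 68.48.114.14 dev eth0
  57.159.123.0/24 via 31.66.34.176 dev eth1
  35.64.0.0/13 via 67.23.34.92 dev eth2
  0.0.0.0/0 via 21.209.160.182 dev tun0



Longest prefix match for 57.159.123.175:
  /19 169.227.0.0: no
  /24 57.159.123.0: MATCH
  /13 35.64.0.0: no
  /0 0.0.0.0: MATCH
Selected: next-hop 31.66.34.176 via eth1 (matched /24)


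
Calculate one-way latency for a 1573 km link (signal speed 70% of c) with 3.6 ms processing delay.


Speed = 0.7 * 3e5 km/s = 210000 km/s
Propagation delay = 1573 / 210000 = 0.0075 s = 7.4905 ms
Processing delay = 3.6 ms
Total one-way latency = 11.0905 ms


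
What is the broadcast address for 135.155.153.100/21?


Network: 135.155.152.0/21
Host bits = 11
Set all host bits to 1:
Broadcast: 135.155.159.255


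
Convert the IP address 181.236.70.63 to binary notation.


181 = 10110101
236 = 11101100
70 = 01000110
63 = 00111111
Binary: 10110101.11101100.01000110.00111111


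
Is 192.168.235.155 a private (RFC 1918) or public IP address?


RFC 1918 private ranges:
  10.0.0.0/8 (10.0.0.0 - 10.255.255.255)
  172.16.0.0/12 (172.16.0.0 - 172.31.255.255)
  192.168.0.0/16 (192.168.0.0 - 192.168.255.255)
Private (in 192.168.0.0/16)


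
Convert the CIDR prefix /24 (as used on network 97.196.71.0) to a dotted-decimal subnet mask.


/24 means 24 network bits, 8 host bits
Binary: 11111111111111111111111100000000
Mask: 255.255.255.0


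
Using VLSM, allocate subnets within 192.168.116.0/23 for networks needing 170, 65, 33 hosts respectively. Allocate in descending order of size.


170 hosts -> /24 (254 usable): 192.168.116.0/24
65 hosts -> /25 (126 usable): 192.168.117.0/25
33 hosts -> /26 (62 usable): 192.168.117.128/26
Allocation: 192.168.116.0/24 (170 hosts, 254 usable); 192.168.117.0/25 (65 hosts, 126 usable); 192.168.117.128/26 (33 hosts, 62 usable)


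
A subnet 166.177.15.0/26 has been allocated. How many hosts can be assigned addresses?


Host bits = 32 - 26 = 6
Total addresses = 2^6 = 64
Usable = total - 2 (network and broadcast)
Usable hosts: 62


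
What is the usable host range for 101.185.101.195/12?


Network: 101.176.0.0
Broadcast: 101.191.255.255
First usable = network + 1
Last usable = broadcast - 1
Range: 101.176.0.1 to 101.191.255.254


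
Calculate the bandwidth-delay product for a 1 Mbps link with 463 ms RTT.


BDP = bandwidth * RTT
= 1 Mbps * 463 ms
= 1 * 1e6 * 463 / 1000 bits
= 463000 bits
= 57875 bytes
= 56.5186 KB
BDP = 463000 bits (57875 bytes)


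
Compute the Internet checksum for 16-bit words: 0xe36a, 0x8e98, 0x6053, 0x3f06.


Sum all words (with carry folding):
+ 0xe36a = 0xe36a
+ 0x8e98 = 0x7203
+ 0x6053 = 0xd256
+ 0x3f06 = 0x115d
One's complement: ~0x115d
Checksum = 0xeea2


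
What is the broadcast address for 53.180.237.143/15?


Network: 53.180.0.0/15
Host bits = 17
Set all host bits to 1:
Broadcast: 53.181.255.255


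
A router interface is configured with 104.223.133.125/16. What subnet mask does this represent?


/16 means 16 network bits, 16 host bits
Binary: 11111111111111110000000000000000
Mask: 255.255.0.0


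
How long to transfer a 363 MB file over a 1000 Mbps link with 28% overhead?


Effective throughput = 1000 * (1 - 28/100) = 720 Mbps
File size in Mb = 363 * 8 = 2904 Mb
Time = 2904 / 720
Time = 4.0333 seconds


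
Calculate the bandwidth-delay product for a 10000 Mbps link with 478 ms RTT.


BDP = bandwidth * RTT
= 10000 Mbps * 478 ms
= 10000 * 1e6 * 478 / 1000 bits
= 4780000000 bits
= 597500000 bytes
= 583496.0938 KB
BDP = 4780000000 bits (597500000 bytes)


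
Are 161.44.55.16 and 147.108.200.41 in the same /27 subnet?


Mask: 255.255.255.224
161.44.55.16 AND mask = 161.44.55.0
147.108.200.41 AND mask = 147.108.200.32
No, different subnets (161.44.55.0 vs 147.108.200.32)


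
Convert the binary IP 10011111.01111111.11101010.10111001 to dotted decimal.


10011111 = 159
01111111 = 127
11101010 = 234
10111001 = 185
IP: 159.127.234.185


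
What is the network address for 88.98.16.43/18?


IP:   01011000.01100010.00010000.00101011
Mask: 11111111.11111111.11000000.00000000
AND operation:
Net:  01011000.01100010.00000000.00000000
Network: 88.98.0.0/18


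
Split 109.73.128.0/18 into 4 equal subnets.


New prefix = 18 + 2 = 20
Each subnet has 4096 addresses
  109.73.128.0/20
  109.73.144.0/20
  109.73.160.0/20
  109.73.176.0/20
Subnets: 109.73.128.0/20, 109.73.144.0/20, 109.73.160.0/20, 109.73.176.0/20


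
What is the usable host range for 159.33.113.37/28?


Network: 159.33.113.32
Broadcast: 159.33.113.47
First usable = network + 1
Last usable = broadcast - 1
Range: 159.33.113.33 to 159.33.113.46


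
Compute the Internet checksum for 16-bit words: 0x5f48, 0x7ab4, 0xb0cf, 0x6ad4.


Sum all words (with carry folding):
+ 0x5f48 = 0x5f48
+ 0x7ab4 = 0xd9fc
+ 0xb0cf = 0x8acc
+ 0x6ad4 = 0xf5a0
One's complement: ~0xf5a0
Checksum = 0x0a5f


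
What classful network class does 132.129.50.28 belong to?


First octet: 132
Binary: 10000100
10xxxxxx -> Class B (128-191)
Class B, default mask 255.255.0.0 (/16)


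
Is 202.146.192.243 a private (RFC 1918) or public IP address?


RFC 1918 private ranges:
  10.0.0.0/8 (10.0.0.0 - 10.255.255.255)
  172.16.0.0/12 (172.16.0.0 - 172.31.255.255)
  192.168.0.0/16 (192.168.0.0 - 192.168.255.255)
Public (not in any RFC 1918 range)


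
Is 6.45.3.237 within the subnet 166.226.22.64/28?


Subnet network: 166.226.22.64
Test IP AND mask: 6.45.3.224
No, 6.45.3.237 is not in 166.226.22.64/28


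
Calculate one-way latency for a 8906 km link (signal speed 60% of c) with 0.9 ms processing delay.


Speed = 0.6 * 3e5 km/s = 180000 km/s
Propagation delay = 8906 / 180000 = 0.0495 s = 49.4778 ms
Processing delay = 0.9 ms
Total one-way latency = 50.3778 ms


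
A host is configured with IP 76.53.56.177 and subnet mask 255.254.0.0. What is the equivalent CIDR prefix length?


Binary: 11111111.11111110.00000000.00000000
Count leading 1s
Prefix: /15


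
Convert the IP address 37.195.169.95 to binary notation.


37 = 00100101
195 = 11000011
169 = 10101001
95 = 01011111
Binary: 00100101.11000011.10101001.01011111


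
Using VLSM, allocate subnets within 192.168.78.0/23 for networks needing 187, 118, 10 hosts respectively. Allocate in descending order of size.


187 hosts -> /24 (254 usable): 192.168.78.0/24
118 hosts -> /25 (126 usable): 192.168.79.0/25
10 hosts -> /28 (14 usable): 192.168.79.128/28
Allocation: 192.168.78.0/24 (187 hosts, 254 usable); 192.168.79.0/25 (118 hosts, 126 usable); 192.168.79.128/28 (10 hosts, 14 usable)


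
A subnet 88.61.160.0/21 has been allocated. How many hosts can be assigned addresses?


Host bits = 32 - 21 = 11
Total addresses = 2^11 = 2048
Usable = total - 2 (network and broadcast)
Usable hosts: 2046


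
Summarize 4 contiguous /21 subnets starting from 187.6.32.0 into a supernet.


Original prefix: /21
Number of subnets: 4 = 2^2
New prefix = 21 - 2 = 19
Supernet: 187.6.32.0/19


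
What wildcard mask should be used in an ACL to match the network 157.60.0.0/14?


Subnet mask: 255.252.0.0
Wildcard = 255.255.255.255 - subnet mask
255 - 255 = 0
255 - 252 = 3
255 - 0 = 255
255 - 0 = 255
Wildcard: 0.3.255.255


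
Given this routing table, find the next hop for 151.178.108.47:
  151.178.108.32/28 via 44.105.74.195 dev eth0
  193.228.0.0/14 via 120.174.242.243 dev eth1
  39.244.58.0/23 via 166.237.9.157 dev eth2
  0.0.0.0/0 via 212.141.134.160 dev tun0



Longest prefix match for 151.178.108.47:
  /28 151.178.108.32: MATCH
  /14 193.228.0.0: no
  /23 39.244.58.0: no
  /0 0.0.0.0: MATCH
Selected: next-hop 44.105.74.195 via eth0 (matched /28)


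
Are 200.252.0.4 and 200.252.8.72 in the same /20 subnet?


Mask: 255.255.240.0
200.252.0.4 AND mask = 200.252.0.0
200.252.8.72 AND mask = 200.252.0.0
Yes, same subnet (200.252.0.0)


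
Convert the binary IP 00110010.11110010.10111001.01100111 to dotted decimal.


00110010 = 50
11110010 = 242
10111001 = 185
01100111 = 103
IP: 50.242.185.103


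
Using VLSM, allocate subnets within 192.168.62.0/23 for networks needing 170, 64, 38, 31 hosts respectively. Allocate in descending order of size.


170 hosts -> /24 (254 usable): 192.168.62.0/24
64 hosts -> /25 (126 usable): 192.168.63.0/25
38 hosts -> /26 (62 usable): 192.168.63.128/26
31 hosts -> /26 (62 usable): 192.168.63.192/26
Allocation: 192.168.62.0/24 (170 hosts, 254 usable); 192.168.63.0/25 (64 hosts, 126 usable); 192.168.63.128/26 (38 hosts, 62 usable); 192.168.63.192/26 (31 hosts, 62 usable)


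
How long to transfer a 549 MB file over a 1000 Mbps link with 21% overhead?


Effective throughput = 1000 * (1 - 21/100) = 790 Mbps
File size in Mb = 549 * 8 = 4392 Mb
Time = 4392 / 790
Time = 5.5595 seconds


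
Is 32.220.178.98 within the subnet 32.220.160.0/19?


Subnet network: 32.220.160.0
Test IP AND mask: 32.220.160.0
Yes, 32.220.178.98 is in 32.220.160.0/19


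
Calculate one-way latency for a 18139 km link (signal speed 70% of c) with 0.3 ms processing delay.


Speed = 0.7 * 3e5 km/s = 210000 km/s
Propagation delay = 18139 / 210000 = 0.0864 s = 86.3762 ms
Processing delay = 0.3 ms
Total one-way latency = 86.6762 ms


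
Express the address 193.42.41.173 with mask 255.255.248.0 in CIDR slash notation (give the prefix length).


Binary: 11111111.11111111.11111000.00000000
Count leading 1s
Prefix: /21


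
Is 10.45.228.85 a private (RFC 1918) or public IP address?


RFC 1918 private ranges:
  10.0.0.0/8 (10.0.0.0 - 10.255.255.255)
  172.16.0.0/12 (172.16.0.0 - 172.31.255.255)
  192.168.0.0/16 (192.168.0.0 - 192.168.255.255)
Private (in 10.0.0.0/8)


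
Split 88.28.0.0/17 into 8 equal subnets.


New prefix = 17 + 3 = 20
Each subnet has 4096 addresses
  88.28.0.0/20
  88.28.16.0/20
  88.28.32.0/20
  88.28.48.0/20
  88.28.64.0/20
  88.28.80.0/20
  88.28.96.0/20
  88.28.112.0/20
Subnets: 88.28.0.0/20, 88.28.16.0/20, 88.28.32.0/20, 88.28.48.0/20, 88.28.64.0/20, 88.28.80.0/20, 88.28.96.0/20, 88.28.112.0/20


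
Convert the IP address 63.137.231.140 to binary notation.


63 = 00111111
137 = 10001001
231 = 11100111
140 = 10001100
Binary: 00111111.10001001.11100111.10001100


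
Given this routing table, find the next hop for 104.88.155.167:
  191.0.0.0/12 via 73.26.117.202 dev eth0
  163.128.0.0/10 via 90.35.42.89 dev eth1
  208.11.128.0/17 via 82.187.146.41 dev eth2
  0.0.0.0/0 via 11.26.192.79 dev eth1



Longest prefix match for 104.88.155.167:
  /12 191.0.0.0: no
  /10 163.128.0.0: no
  /17 208.11.128.0: no
  /0 0.0.0.0: MATCH
Selected: next-hop 11.26.192.79 via eth1 (matched /0)


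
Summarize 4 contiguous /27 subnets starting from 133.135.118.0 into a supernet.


Original prefix: /27
Number of subnets: 4 = 2^2
New prefix = 27 - 2 = 25
Supernet: 133.135.118.0/25


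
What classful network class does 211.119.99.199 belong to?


First octet: 211
Binary: 11010011
110xxxxx -> Class C (192-223)
Class C, default mask 255.255.255.0 (/24)


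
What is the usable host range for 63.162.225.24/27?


Network: 63.162.225.0
Broadcast: 63.162.225.31
First usable = network + 1
Last usable = broadcast - 1
Range: 63.162.225.1 to 63.162.225.30


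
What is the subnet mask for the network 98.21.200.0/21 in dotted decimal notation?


/21 means 21 network bits, 11 host bits
Binary: 11111111111111111111100000000000
Mask: 255.255.248.0


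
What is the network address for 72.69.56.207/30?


IP:   01001000.01000101.00111000.11001111
Mask: 11111111.11111111.11111111.11111100
AND operation:
Net:  01001000.01000101.00111000.11001100
Network: 72.69.56.204/30


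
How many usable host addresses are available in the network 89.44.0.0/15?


Host bits = 32 - 15 = 17
Total addresses = 2^17 = 131072
Usable = total - 2 (network and broadcast)
Usable hosts: 131070


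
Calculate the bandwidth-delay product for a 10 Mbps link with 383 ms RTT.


BDP = bandwidth * RTT
= 10 Mbps * 383 ms
= 10 * 1e6 * 383 / 1000 bits
= 3830000 bits
= 478750 bytes
= 467.5293 KB
BDP = 3830000 bits (478750 bytes)


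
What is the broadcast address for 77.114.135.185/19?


Network: 77.114.128.0/19
Host bits = 13
Set all host bits to 1:
Broadcast: 77.114.159.255


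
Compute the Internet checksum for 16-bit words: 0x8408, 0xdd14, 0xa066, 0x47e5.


Sum all words (with carry folding):
+ 0x8408 = 0x8408
+ 0xdd14 = 0x611d
+ 0xa066 = 0x0184
+ 0x47e5 = 0x4969
One's complement: ~0x4969
Checksum = 0xb696


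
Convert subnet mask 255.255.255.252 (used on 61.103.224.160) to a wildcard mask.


Subnet mask: 255.255.255.252
Wildcard = 255.255.255.255 - subnet mask
255 - 255 = 0
255 - 255 = 0
255 - 255 = 0
255 - 252 = 3
Wildcard: 0.0.0.3


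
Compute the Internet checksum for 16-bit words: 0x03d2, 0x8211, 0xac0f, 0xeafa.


Sum all words (with carry folding):
+ 0x03d2 = 0x03d2
+ 0x8211 = 0x85e3
+ 0xac0f = 0x31f3
+ 0xeafa = 0x1cee
One's complement: ~0x1cee
Checksum = 0xe311


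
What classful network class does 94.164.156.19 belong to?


First octet: 94
Binary: 01011110
0xxxxxxx -> Class A (1-126)
Class A, default mask 255.0.0.0 (/8)


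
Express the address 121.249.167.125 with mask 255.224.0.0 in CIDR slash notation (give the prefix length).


Binary: 11111111.11100000.00000000.00000000
Count leading 1s
Prefix: /11


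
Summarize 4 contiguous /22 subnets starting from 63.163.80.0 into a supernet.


Original prefix: /22
Number of subnets: 4 = 2^2
New prefix = 22 - 2 = 20
Supernet: 63.163.80.0/20


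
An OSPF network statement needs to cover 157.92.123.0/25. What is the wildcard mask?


Subnet mask: 255.255.255.128
Wildcard = 255.255.255.255 - subnet mask
255 - 255 = 0
255 - 255 = 0
255 - 255 = 0
255 - 128 = 127
Wildcard: 0.0.0.127


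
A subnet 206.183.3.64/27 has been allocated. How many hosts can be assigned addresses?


Host bits = 32 - 27 = 5
Total addresses = 2^5 = 32
Usable = total - 2 (network and broadcast)
Usable hosts: 30


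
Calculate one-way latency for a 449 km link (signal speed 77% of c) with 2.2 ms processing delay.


Speed = 0.77 * 3e5 km/s = 231000 km/s
Propagation delay = 449 / 231000 = 0.0019 s = 1.9437 ms
Processing delay = 2.2 ms
Total one-way latency = 4.1437 ms


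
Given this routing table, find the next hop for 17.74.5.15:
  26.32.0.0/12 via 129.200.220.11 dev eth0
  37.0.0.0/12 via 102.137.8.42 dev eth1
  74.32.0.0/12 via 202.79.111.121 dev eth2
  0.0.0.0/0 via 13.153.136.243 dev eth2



Longest prefix match for 17.74.5.15:
  /12 26.32.0.0: no
  /12 37.0.0.0: no
  /12 74.32.0.0: no
  /0 0.0.0.0: MATCH
Selected: next-hop 13.153.136.243 via eth2 (matched /0)


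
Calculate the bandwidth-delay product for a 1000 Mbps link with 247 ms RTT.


BDP = bandwidth * RTT
= 1000 Mbps * 247 ms
= 1000 * 1e6 * 247 / 1000 bits
= 247000000 bits
= 30875000 bytes
= 30151.3672 KB
BDP = 247000000 bits (30875000 bytes)


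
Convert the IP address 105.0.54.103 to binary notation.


105 = 01101001
0 = 00000000
54 = 00110110
103 = 01100111
Binary: 01101001.00000000.00110110.01100111


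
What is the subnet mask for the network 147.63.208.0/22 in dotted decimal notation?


/22 means 22 network bits, 10 host bits
Binary: 11111111111111111111110000000000
Mask: 255.255.252.0


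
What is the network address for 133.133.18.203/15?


IP:   10000101.10000101.00010010.11001011
Mask: 11111111.11111110.00000000.00000000
AND operation:
Net:  10000101.10000100.00000000.00000000
Network: 133.132.0.0/15


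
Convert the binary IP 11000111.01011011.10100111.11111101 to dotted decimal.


11000111 = 199
01011011 = 91
10100111 = 167
11111101 = 253
IP: 199.91.167.253


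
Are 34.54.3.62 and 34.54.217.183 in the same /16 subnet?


Mask: 255.255.0.0
34.54.3.62 AND mask = 34.54.0.0
34.54.217.183 AND mask = 34.54.0.0
Yes, same subnet (34.54.0.0)


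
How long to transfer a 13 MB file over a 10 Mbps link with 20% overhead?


Effective throughput = 10 * (1 - 20/100) = 8 Mbps
File size in Mb = 13 * 8 = 104 Mb
Time = 104 / 8
Time = 13 seconds


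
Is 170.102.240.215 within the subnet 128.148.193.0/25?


Subnet network: 128.148.193.0
Test IP AND mask: 170.102.240.128
No, 170.102.240.215 is not in 128.148.193.0/25


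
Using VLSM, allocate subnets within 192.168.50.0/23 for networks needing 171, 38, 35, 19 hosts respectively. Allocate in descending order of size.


171 hosts -> /24 (254 usable): 192.168.50.0/24
38 hosts -> /26 (62 usable): 192.168.51.0/26
35 hosts -> /26 (62 usable): 192.168.51.64/26
19 hosts -> /27 (30 usable): 192.168.51.128/27
Allocation: 192.168.50.0/24 (171 hosts, 254 usable); 192.168.51.0/26 (38 hosts, 62 usable); 192.168.51.64/26 (35 hosts, 62 usable); 192.168.51.128/27 (19 hosts, 30 usable)


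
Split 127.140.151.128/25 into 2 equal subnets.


New prefix = 25 + 1 = 26
Each subnet has 64 addresses
  127.140.151.128/26
  127.140.151.192/26
Subnets: 127.140.151.128/26, 127.140.151.192/26


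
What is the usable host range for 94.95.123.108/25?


Network: 94.95.123.0
Broadcast: 94.95.123.127
First usable = network + 1
Last usable = broadcast - 1
Range: 94.95.123.1 to 94.95.123.126


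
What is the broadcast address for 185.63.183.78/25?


Network: 185.63.183.0/25
Host bits = 7
Set all host bits to 1:
Broadcast: 185.63.183.127


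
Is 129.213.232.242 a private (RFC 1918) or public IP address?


RFC 1918 private ranges:
  10.0.0.0/8 (10.0.0.0 - 10.255.255.255)
  172.16.0.0/12 (172.16.0.0 - 172.31.255.255)
  192.168.0.0/16 (192.168.0.0 - 192.168.255.255)
Public (not in any RFC 1918 range)
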